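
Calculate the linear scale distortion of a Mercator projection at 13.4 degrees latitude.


SF = 1 / cos(13.4) = 1 / 0.972776 = 1.028

1.028


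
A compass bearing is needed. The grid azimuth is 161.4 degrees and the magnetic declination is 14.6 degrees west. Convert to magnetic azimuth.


magnetic azimuth = grid azimuth - declination (east +ve)
mag_az = 161.4 - -14.6 = 176.0 degrees

176.0 degrees


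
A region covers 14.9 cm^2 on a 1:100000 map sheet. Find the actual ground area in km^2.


ground_area = 14.9 * (100000/100)^2 = 14900000.0 m^2 = 14.9 km^2

14.9 km^2


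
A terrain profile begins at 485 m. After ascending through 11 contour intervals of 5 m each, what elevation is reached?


elevation = 485 + 11 * 5 = 540 m

540 m


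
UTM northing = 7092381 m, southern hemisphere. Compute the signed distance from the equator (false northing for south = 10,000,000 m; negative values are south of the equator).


For southern: actual = 7092381 - 10000000 = -2907619 m

-2907619 m


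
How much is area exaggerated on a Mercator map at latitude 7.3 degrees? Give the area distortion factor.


area_distortion = 1/cos^2(7.3) = 1.016

1.016


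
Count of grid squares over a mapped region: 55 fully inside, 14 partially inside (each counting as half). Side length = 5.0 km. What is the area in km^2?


effective squares = 55 + 14 * 0.5 = 62.0
area = 62.0 * 25.0 = 1550.0 km^2

1550.0 km^2


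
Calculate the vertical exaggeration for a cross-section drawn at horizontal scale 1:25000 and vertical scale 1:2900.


VE = horizontal_scale / vertical_scale = 25000 / 2900 ≈ 8.6

8.6x


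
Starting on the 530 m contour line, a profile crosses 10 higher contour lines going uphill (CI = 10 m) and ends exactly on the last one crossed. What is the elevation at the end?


elevation = 530 + 10 * 10 = 630 m

630 m


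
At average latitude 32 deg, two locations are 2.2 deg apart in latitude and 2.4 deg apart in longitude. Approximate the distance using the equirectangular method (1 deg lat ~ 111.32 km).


dlat_km = 2.2 * 111.32 = 244.904
dlon_km = 2.4 * 111.32 * cos(32) ≈ 226.571
dist = sqrt(244.904^2 + 226.571^2) ≈ 333.6 km

333.6 km


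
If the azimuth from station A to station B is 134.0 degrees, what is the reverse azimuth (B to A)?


back azimuth = (134.0 + 180) mod 360 = 314.0 degrees

314.0 degrees


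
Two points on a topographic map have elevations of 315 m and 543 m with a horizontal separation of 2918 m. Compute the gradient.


gradient = (543 - 315) / 2918 = 228 / 2918 = 0.0781

0.0781


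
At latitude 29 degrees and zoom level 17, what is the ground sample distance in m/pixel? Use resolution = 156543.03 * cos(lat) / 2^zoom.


res = 156543.03 * cos(29) / 2^17 = 156543.03 * 0.87461971 / 131072 = 1.04 m/pixel

1.04 m/pixel


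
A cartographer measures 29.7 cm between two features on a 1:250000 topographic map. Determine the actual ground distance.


ground = 29.7 cm * 250000 / 100 = 74250.0 m = 74.25 km

74.25 km


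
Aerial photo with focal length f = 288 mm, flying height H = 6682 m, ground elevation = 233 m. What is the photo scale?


scale = f / (H - h) = 288 mm / 6449 m = 288 / 6449000 = 1:22392

1:22392


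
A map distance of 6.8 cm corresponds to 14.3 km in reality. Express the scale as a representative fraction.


ground = 14.3 km = 1430000 cm; RF denominator = ground / map = 1430000 / 6.8 ≈ 210294; RF = 1:210294

1:210294


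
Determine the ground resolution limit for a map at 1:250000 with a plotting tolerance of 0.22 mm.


ground = 0.22 mm * 250000 / 1000 = 55.0 m

55.0 m


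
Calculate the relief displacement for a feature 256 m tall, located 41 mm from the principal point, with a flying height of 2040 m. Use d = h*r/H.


d = h * r / H = 256 * 41 / 2040 = 5.15 mm

5.15 mm


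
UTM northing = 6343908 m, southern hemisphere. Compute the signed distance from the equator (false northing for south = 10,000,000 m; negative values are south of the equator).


For southern: actual = 6343908 - 10000000 = -3656092 m

-3656092 m


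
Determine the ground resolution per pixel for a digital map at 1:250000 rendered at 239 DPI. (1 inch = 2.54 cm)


pixel_cm = 2.54 / 239 ≈ 0.010628 cm
ground = pixel_cm * 250000 / 100 = 2.54 * 250000 / (239 * 100) = 635000 / 23900 ≈ 26.57 m

26.57 m


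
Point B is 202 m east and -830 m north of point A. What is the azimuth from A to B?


az = atan2(202, -830) = 166.3 deg
adjusted to 0-360: 166.3 degrees

166.3 degrees


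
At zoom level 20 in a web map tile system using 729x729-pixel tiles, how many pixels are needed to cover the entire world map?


tiles per axis = 2^20 = 1048576
total tiles = 1048576^2 = 1099511627776
pixels per axis = 1048576 * 729 = 764411904
total pixels = 764411904^2 = 584325558976905216

584325558976905216 pixels


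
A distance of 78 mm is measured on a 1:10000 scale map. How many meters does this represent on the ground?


ground = 78 mm * 10000 / 1000 = 780.0 m

780.0 m


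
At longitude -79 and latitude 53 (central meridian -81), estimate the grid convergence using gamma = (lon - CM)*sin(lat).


gamma = (-79 - -81) * sin(53) = 2 * 0.798636 = 1.597 degrees

1.597 degrees


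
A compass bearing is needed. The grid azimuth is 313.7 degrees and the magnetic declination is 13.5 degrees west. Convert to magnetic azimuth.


magnetic azimuth = grid azimuth - declination (east +ve)
mag_az = 313.7 - -13.5 = 327.2 degrees

327.2 degrees


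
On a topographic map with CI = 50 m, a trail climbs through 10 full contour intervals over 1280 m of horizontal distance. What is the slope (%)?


elevation change = 10 * 50 = 500 m
slope = 500 / 1280 * 100 = 39.1%

39.1%


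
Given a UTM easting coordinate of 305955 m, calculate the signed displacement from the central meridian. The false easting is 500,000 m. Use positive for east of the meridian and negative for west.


displacement = 305955 - 500000 = -194045 m

-194045 m


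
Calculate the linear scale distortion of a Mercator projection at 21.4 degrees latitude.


SF = 1 / cos(21.4) = 1 / 0.931056 = 1.074

1.074


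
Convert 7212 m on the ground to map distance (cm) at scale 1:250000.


map_cm = 7212 * 100 / 250000 = 2.8848 cm ≈ 2.88 cm

2.88 cm


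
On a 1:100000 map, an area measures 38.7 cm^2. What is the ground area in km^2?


ground_area = 38.7 * (100000/100)^2 = 38700000.0 m^2 = 38.7 km^2

38.7 km^2


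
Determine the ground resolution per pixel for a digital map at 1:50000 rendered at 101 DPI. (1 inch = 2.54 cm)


pixel_cm = 2.54 / 101 ≈ 0.025149 cm
ground = pixel_cm * 50000 / 100 = 2.54 * 50000 / (101 * 100) = 127000 / 10100 ≈ 12.57 m

12.57 m


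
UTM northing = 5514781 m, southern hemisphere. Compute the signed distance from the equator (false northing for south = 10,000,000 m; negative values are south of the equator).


For southern: actual = 5514781 - 10000000 = -4485219 m

-4485219 m


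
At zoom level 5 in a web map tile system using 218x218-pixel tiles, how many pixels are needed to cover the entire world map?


tiles per axis = 2^5 = 32
total tiles = 32^2 = 1024
pixels per axis = 32 * 218 = 6976
total pixels = 6976^2 = 48664576

48664576 pixels


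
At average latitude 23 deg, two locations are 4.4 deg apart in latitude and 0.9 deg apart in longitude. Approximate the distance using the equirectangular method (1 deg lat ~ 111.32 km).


dlat_km = 4.4 * 111.32 = 489.808
dlon_km = 0.9 * 111.32 * cos(23) ≈ 92.224
dist = sqrt(489.808^2 + 92.224^2) ≈ 498.4 km

498.4 km


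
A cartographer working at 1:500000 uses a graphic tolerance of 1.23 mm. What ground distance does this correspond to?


ground = 1.23 mm * 500000 / 1000 = 615.0 m

615.0 m


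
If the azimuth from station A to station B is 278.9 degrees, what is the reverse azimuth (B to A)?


back azimuth = (278.9 + 180) mod 360 = 98.9 degrees

98.9 degrees


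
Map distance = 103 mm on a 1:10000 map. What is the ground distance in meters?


ground = 103 mm * 10000 / 1000 = 1030.0 m

1030.0 m


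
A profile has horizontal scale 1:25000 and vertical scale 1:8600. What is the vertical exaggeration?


VE = horizontal_scale / vertical_scale = 25000 / 8600 ≈ 2.9

2.9x


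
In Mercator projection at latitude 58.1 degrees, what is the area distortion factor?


area_distortion = 1/cos^2(58.1) = 3.581

3.581


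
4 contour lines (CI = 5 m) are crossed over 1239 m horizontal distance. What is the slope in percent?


elevation change = 4 * 5 = 20 m
slope = 20 / 1239 * 100 = 1.6%

1.6%


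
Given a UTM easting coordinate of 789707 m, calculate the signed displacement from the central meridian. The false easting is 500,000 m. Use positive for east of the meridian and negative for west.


displacement = 789707 - 500000 = 289707 m

289707 m


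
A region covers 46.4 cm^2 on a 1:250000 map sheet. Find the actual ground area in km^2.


ground_area = 46.4 * (250000/100)^2 = 290000000.0 m^2 = 290.0 km^2

290.0 km^2


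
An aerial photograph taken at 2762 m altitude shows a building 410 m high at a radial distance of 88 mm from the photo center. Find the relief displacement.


d = h * r / H = 410 * 88 / 2762 = 13.06 mm

13.06 mm


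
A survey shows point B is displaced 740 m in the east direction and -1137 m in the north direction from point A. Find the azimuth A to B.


az = atan2(740, -1137) = 146.9 deg
adjusted to 0-360: 146.9 degrees

146.9 degrees


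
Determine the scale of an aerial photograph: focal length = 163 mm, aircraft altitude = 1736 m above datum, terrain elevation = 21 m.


scale = f / (H - h) = 163 mm / 1715 m = 163 / 1715000 = 1:10521

1:10521


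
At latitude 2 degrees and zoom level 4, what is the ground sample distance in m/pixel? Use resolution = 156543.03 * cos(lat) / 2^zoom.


res = 156543.03 * cos(2) / 2^4 = 156543.03 * 0.99939083 / 16 = 9777.98 m/pixel

9777.98 m/pixel


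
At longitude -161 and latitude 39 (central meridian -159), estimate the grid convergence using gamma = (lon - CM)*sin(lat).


gamma = (-161 - -159) * sin(39) = -2 * 0.62932 = -1.259 degrees

-1.259 degrees


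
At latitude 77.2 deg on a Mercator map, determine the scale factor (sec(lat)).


SF = 1 / cos(77.2) = 1 / 0.221548 = 4.514

4.514


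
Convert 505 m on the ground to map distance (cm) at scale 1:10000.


map_cm = 505 * 100 / 10000 = 5.05 cm

5.05 cm


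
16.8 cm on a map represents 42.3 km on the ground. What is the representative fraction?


ground = 42.3 km = 4230000 cm; RF denominator = ground / map = 4230000 / 16.8 ≈ 251786; RF = 1:251786

1:251786


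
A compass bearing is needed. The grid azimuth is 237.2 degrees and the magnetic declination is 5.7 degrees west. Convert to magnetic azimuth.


magnetic azimuth = grid azimuth - declination (east +ve)
mag_az = 237.2 - -5.7 = 242.9 degrees

242.9 degrees


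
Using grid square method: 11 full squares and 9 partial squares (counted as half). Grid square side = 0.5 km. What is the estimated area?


effective squares = 11 + 9 * 0.5 = 15.5
area = 15.5 * 0.25 = 3.875 km^2

3.875 km^2


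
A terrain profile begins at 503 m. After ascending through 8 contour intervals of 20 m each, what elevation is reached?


elevation = 503 + 8 * 20 = 663 m

663 m


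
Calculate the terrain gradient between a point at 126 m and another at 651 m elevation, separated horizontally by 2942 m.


gradient = (651 - 126) / 2942 = 525 / 2942 = 0.1785

0.1785


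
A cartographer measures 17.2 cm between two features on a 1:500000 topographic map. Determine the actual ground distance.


ground = 17.2 cm * 500000 / 100 = 86000.0 m = 86.0 km

86.0 km


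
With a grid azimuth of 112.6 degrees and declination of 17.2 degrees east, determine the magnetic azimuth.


magnetic azimuth = grid azimuth - declination (east +ve)
mag_az = 112.6 - 17.2 = 95.4 degrees

95.4 degrees


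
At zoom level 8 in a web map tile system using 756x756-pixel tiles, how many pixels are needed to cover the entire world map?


tiles per axis = 2^8 = 256
total tiles = 256^2 = 65536
pixels per axis = 256 * 756 = 193536
total pixels = 193536^2 = 37456183296

37456183296 pixels


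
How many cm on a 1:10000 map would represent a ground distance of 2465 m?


map_cm = 2465 * 100 / 10000 = 24.65 cm

24.65 cm


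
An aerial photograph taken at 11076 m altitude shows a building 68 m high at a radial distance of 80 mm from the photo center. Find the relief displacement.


d = h * r / H = 68 * 80 / 11076 = 0.49 mm

0.49 mm


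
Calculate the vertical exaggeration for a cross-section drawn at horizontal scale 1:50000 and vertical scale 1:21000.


VE = horizontal_scale / vertical_scale = 50000 / 21000 ≈ 2.4

2.4x


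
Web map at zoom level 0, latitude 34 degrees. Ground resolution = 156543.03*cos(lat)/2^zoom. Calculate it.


res = 156543.03 * cos(34) / 2^0 = 156543.03 * 0.82903757 / 1 = 129780.05 m/pixel

129780.05 m/pixel


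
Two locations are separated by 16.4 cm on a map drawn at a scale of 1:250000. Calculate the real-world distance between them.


ground = 16.4 cm * 250000 / 100 = 41000.0 m = 41.0 km

41.0 km


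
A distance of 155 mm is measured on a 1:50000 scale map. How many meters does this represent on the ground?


ground = 155 mm * 50000 / 1000 = 7750.0 m

7750.0 m


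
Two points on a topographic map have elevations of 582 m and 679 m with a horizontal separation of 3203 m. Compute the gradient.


gradient = (679 - 582) / 3203 = 97 / 3203 = 0.0303

0.0303


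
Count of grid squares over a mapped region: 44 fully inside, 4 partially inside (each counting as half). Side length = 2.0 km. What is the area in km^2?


effective squares = 44 + 4 * 0.5 = 46.0
area = 46.0 * 4.0 = 184.0 km^2

184.0 km^2


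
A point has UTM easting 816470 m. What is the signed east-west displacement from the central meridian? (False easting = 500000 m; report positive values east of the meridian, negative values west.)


displacement = 816470 - 500000 = 316470 m

316470 m


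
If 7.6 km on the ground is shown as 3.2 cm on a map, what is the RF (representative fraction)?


ground = 7.6 km = 760000 cm; RF denominator = ground / map = 760000 / 3.2 = 237500; RF = 1:237500

1:237500


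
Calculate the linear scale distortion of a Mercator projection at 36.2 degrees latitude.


SF = 1 / cos(36.2) = 1 / 0.80696 = 1.239

1.239


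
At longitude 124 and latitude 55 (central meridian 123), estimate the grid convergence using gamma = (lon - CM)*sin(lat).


gamma = (124 - 123) * sin(55) = 1 * 0.819152 = 0.819 degrees

0.819 degrees


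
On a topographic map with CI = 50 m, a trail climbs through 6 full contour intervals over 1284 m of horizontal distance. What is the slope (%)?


elevation change = 6 * 50 = 300 m
slope = 300 / 1284 * 100 = 23.4%

23.4%


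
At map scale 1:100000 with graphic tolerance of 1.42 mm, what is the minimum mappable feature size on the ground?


ground = 1.42 mm * 100000 / 1000 = 142.0 m

142.0 m


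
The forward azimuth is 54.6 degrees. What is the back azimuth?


back azimuth = (54.6 + 180) mod 360 = 234.6 degrees

234.6 degrees


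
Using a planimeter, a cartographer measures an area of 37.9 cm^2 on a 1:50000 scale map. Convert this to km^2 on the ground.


ground_area = 37.9 * (50000/100)^2 = 9475000.0 m^2 = 9.475 km^2

9.475 km^2


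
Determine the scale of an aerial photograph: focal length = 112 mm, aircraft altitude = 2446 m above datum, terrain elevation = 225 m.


scale = f / (H - h) = 112 mm / 2221 m = 112 / 2221000 = 1:19830

1:19830


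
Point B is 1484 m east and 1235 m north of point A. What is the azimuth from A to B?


az = atan2(1484, 1235) = 50.2 deg
adjusted to 0-360: 50.2 degrees

50.2 degrees


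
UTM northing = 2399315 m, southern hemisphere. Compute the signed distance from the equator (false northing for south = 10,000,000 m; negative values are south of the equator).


For southern: actual = 2399315 - 10000000 = -7600685 m

-7600685 m


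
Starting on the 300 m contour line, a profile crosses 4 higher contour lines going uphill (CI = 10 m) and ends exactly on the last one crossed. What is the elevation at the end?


elevation = 300 + 4 * 10 = 340 m

340 m


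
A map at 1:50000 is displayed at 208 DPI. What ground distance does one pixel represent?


pixel_cm = 2.54 / 208 ≈ 0.012212 cm
ground = pixel_cm * 50000 / 100 = 2.54 * 50000 / (208 * 100) = 127000 / 20800 ≈ 6.11 m

6.11 m


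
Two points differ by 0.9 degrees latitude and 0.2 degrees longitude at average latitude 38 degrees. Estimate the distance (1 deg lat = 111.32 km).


dlat_km = 0.9 * 111.32 = 100.188
dlon_km = 0.2 * 111.32 * cos(38) ≈ 17.544
dist = sqrt(100.188^2 + 17.544^2) ≈ 101.7 km

101.7 km


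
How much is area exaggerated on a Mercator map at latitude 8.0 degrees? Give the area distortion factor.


area_distortion = 1/cos^2(8.0) = 1.02

1.02


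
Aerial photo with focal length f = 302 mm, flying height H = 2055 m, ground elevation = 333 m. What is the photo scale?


scale = f / (H - h) = 302 mm / 1722 m = 302 / 1722000 = 1:5702

1:5702


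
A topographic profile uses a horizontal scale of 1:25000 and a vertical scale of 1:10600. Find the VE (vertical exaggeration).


VE = horizontal_scale / vertical_scale = 25000 / 10600 ≈ 2.4

2.4x


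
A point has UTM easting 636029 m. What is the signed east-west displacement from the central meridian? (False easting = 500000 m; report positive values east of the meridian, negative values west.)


displacement = 636029 - 500000 = 136029 m

136029 m


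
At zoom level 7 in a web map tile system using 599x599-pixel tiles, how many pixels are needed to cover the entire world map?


tiles per axis = 2^7 = 128
total tiles = 128^2 = 16384
pixels per axis = 128 * 599 = 76672
total pixels = 76672^2 = 5878595584

5878595584 pixels


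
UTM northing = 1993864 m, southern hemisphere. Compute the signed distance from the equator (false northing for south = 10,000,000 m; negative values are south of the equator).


For southern: actual = 1993864 - 10000000 = -8006136 m

-8006136 m


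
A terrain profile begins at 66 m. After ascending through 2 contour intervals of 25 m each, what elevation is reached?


elevation = 66 + 2 * 25 = 116 m

116 m


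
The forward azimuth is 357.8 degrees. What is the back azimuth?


back azimuth = (357.8 + 180) mod 360 = 177.8 degrees

177.8 degrees


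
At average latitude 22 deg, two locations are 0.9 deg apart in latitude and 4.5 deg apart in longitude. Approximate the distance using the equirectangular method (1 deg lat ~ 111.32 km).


dlat_km = 0.9 * 111.32 = 100.188
dlon_km = 4.5 * 111.32 * cos(22) ≈ 464.463
dist = sqrt(100.188^2 + 464.463^2) ≈ 475.1 km

475.1 km


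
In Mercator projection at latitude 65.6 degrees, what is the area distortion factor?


area_distortion = 1/cos^2(65.6) = 5.86

5.86


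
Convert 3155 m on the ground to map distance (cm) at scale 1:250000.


map_cm = 3155 * 100 / 250000 = 1.262 cm ≈ 1.26 cm

1.26 cm


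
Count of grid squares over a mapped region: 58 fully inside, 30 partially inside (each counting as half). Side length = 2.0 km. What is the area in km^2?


effective squares = 58 + 30 * 0.5 = 73.0
area = 73.0 * 4.0 = 292.0 km^2

292.0 km^2


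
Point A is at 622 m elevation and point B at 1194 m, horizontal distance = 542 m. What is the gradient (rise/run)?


gradient = (1194 - 622) / 542 = 572 / 542 = 1.0554

1.0554


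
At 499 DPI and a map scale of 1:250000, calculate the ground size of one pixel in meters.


pixel_cm = 2.54 / 499 ≈ 0.00509 cm
ground = pixel_cm * 250000 / 100 = 2.54 * 250000 / (499 * 100) = 635000 / 49900 ≈ 12.73 m

12.73 m


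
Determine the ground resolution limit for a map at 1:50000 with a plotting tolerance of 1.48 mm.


ground = 1.48 mm * 50000 / 1000 = 74.0 m

74.0 m


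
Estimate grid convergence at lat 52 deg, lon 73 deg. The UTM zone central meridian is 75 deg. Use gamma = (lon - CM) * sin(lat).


gamma = (73 - 75) * sin(52) = -2 * 0.788011 = -1.576 degrees

-1.576 degrees


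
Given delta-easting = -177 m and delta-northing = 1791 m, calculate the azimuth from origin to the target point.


az = atan2(-177, 1791) = -5.6 deg
adjusted to 0-360: 354.4 degrees

354.4 degrees


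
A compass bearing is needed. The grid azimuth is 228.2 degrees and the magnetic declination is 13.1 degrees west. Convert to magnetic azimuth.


magnetic azimuth = grid azimuth - declination (east +ve)
mag_az = 228.2 - -13.1 = 241.3 degrees

241.3 degrees


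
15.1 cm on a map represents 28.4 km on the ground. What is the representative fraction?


ground = 28.4 km = 2840000 cm; RF denominator = ground / map = 2840000 / 15.1 ≈ 188079; RF = 1:188079

1:188079


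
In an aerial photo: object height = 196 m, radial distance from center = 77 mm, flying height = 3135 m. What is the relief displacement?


d = h * r / H = 196 * 77 / 3135 = 4.81 mm

4.81 mm


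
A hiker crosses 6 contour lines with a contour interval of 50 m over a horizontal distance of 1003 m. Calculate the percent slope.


elevation change = 6 * 50 = 300 m
slope = 300 / 1003 * 100 = 29.9%

29.9%


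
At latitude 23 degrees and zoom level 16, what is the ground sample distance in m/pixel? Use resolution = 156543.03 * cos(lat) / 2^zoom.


res = 156543.03 * cos(23) / 2^16 = 156543.03 * 0.92050485 / 65536 = 2.2 m/pixel

2.2 m/pixel


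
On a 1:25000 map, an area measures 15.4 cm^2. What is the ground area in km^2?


ground_area = 15.4 * (25000/100)^2 = 962500.0 m^2 = 0.9625 km^2 ≈ 0.963 km^2

0.963 km^2


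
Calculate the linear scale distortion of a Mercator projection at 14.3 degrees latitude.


SF = 1 / cos(14.3) = 1 / 0.969016 = 1.032

1.032


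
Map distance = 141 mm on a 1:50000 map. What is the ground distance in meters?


ground = 141 mm * 50000 / 1000 = 7050.0 m

7050.0 m


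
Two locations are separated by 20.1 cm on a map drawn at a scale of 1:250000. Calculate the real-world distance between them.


ground = 20.1 cm * 250000 / 100 = 50250.0 m = 50.25 km

50.25 km


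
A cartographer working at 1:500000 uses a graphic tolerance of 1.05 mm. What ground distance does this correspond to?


ground = 1.05 mm * 500000 / 1000 = 525.0 m

525.0 m


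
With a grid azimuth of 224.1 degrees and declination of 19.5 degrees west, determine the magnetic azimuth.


magnetic azimuth = grid azimuth - declination (east +ve)
mag_az = 224.1 - -19.5 = 243.6 degrees

243.6 degrees


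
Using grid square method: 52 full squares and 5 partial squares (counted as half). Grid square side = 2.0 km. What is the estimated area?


effective squares = 52 + 5 * 0.5 = 54.5
area = 54.5 * 4.0 = 218.0 km^2

218.0 km^2


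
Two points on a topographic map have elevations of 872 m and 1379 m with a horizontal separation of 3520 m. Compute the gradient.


gradient = (1379 - 872) / 3520 = 507 / 3520 = 0.144

0.144


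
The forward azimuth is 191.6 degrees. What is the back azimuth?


back azimuth = (191.6 + 180) mod 360 = 11.6 degrees

11.6 degrees


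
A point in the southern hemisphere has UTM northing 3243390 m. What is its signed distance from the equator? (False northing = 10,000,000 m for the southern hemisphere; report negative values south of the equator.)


For southern: actual = 3243390 - 10000000 = -6756610 m

-6756610 m


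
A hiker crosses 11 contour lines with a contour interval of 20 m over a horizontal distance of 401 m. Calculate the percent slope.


elevation change = 11 * 20 = 220 m
slope = 220 / 401 * 100 = 54.9%

54.9%


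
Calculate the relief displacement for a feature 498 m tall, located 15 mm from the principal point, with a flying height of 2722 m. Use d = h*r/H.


d = h * r / H = 498 * 15 / 2722 = 2.74 mm

2.74 mm


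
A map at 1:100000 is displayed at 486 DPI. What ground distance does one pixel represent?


pixel_cm = 2.54 / 486 ≈ 0.005226 cm
ground = pixel_cm * 100000 / 100 = 2.54 * 100000 / (486 * 100) = 254000 / 48600 ≈ 5.23 m

5.23 m


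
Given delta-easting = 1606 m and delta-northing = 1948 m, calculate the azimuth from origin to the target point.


az = atan2(1606, 1948) = 39.5 deg
adjusted to 0-360: 39.5 degrees

39.5 degrees


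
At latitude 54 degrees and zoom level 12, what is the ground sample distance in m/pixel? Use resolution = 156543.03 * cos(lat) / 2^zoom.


res = 156543.03 * cos(54) / 2^12 = 156543.03 * 0.58778525 / 4096 = 22.46 m/pixel

22.46 m/pixel


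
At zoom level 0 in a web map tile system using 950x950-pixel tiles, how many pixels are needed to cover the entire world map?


tiles per axis = 2^0 = 1
total tiles = 1^2 = 1
pixels per axis = 1 * 950 = 950
total pixels = 950^2 = 902500

902500 pixels


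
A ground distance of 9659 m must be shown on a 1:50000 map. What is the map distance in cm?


map_cm = 9659 * 100 / 50000 = 19.318 cm ≈ 19.32 cm

19.32 cm


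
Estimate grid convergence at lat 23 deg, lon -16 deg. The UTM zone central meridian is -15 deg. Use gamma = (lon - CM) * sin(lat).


gamma = (-16 - -15) * sin(23) = -1 * 0.390731 = -0.391 degrees

-0.391 degrees


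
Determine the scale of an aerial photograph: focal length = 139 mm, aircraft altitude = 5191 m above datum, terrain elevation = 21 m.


scale = f / (H - h) = 139 mm / 5170 m = 139 / 5170000 = 1:37194

1:37194


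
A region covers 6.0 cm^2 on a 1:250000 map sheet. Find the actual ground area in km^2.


ground_area = 6.0 * (250000/100)^2 = 37500000.0 m^2 = 37.5 km^2

37.5 km^2


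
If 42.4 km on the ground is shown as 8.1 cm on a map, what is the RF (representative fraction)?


ground = 42.4 km = 4240000 cm; RF denominator = ground / map = 4240000 / 8.1 ≈ 523457; RF = 1:523457

1:523457


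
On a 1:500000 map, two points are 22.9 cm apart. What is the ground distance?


ground = 22.9 cm * 500000 / 100 = 114500.0 m = 114.5 km

114.5 km


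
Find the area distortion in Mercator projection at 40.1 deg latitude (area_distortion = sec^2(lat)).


area_distortion = 1/cos^2(40.1) = 1.709

1.709


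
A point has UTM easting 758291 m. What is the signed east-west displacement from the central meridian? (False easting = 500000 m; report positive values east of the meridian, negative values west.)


displacement = 758291 - 500000 = 258291 m

258291 m


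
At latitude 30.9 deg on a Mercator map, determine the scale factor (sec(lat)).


SF = 1 / cos(30.9) = 1 / 0.858065 = 1.165

1.165


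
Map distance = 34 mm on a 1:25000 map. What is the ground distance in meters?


ground = 34 mm * 25000 / 1000 = 850.0 m

850.0 m


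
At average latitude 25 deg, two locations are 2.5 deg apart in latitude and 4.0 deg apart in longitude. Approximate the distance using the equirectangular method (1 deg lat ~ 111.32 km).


dlat_km = 2.5 * 111.32 = 278.3
dlon_km = 4.0 * 111.32 * cos(25) ≈ 403.561
dist = sqrt(278.3^2 + 403.561^2) ≈ 490.2 km

490.2 km


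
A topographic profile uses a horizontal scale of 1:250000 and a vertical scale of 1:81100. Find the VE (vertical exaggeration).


VE = horizontal_scale / vertical_scale = 250000 / 81100 ≈ 3.1

3.1x


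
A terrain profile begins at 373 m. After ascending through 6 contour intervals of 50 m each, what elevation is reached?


elevation = 373 + 6 * 50 = 673 m

673 m


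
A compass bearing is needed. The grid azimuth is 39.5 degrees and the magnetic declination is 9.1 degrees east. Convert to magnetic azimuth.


magnetic azimuth = grid azimuth - declination (east +ve)
mag_az = 39.5 - 9.1 = 30.4 degrees

30.4 degrees


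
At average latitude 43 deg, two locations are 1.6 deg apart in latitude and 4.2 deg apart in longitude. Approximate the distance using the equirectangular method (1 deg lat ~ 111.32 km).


dlat_km = 1.6 * 111.32 = 178.112
dlon_km = 4.2 * 111.32 * cos(43) ≈ 341.94
dist = sqrt(178.112^2 + 341.94^2) ≈ 385.5 km

385.5 km


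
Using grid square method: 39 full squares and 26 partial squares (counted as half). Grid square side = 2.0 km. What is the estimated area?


effective squares = 39 + 26 * 0.5 = 52.0
area = 52.0 * 4.0 = 208.0 km^2

208.0 km^2


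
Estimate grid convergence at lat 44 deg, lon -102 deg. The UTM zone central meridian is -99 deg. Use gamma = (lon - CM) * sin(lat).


gamma = (-102 - -99) * sin(44) = -3 * 0.694658 = -2.084 degrees

-2.084 degrees


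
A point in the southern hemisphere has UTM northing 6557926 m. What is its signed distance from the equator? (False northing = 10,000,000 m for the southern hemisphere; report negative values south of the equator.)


For southern: actual = 6557926 - 10000000 = -3442074 m

-3442074 m


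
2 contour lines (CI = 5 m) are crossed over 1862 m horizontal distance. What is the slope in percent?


elevation change = 2 * 5 = 10 m
slope = 10 / 1862 * 100 = 0.5%

0.5%


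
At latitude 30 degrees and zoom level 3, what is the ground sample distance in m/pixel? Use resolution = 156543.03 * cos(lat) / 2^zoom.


res = 156543.03 * cos(30) / 2^3 = 156543.03 * 0.8660254 / 8 = 16946.28 m/pixel

16946.28 m/pixel


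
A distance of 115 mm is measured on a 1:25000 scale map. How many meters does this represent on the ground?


ground = 115 mm * 25000 / 1000 = 2875.0 m

2875.0 m


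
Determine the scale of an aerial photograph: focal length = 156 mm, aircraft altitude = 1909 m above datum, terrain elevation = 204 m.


scale = f / (H - h) = 156 mm / 1705 m = 156 / 1705000 = 1:10929

1:10929


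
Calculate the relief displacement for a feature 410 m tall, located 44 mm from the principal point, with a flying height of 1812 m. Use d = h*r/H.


d = h * r / H = 410 * 44 / 1812 = 9.96 mm

9.96 mm


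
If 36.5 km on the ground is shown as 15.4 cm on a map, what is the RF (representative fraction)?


ground = 36.5 km = 3650000 cm; RF denominator = ground / map = 3650000 / 15.4 ≈ 237013; RF = 1:237013

1:237013


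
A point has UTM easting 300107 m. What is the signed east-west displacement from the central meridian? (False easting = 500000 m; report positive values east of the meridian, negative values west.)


displacement = 300107 - 500000 = -199893 m

-199893 m


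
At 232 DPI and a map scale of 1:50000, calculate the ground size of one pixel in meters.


pixel_cm = 2.54 / 232 ≈ 0.010948 cm
ground = pixel_cm * 50000 / 100 = 2.54 * 50000 / (232 * 100) = 127000 / 23200 ≈ 5.47 m

5.47 m


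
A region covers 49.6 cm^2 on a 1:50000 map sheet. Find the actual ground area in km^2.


ground_area = 49.6 * (50000/100)^2 = 12400000.0 m^2 = 12.4 km^2

12.4 km^2


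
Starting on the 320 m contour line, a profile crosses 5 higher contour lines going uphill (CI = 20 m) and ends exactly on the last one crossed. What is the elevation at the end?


elevation = 320 + 5 * 20 = 420 m

420 m


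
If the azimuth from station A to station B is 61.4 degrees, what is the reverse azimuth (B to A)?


back azimuth = (61.4 + 180) mod 360 = 241.4 degrees

241.4 degrees


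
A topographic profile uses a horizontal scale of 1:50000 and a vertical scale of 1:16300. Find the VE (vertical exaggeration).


VE = horizontal_scale / vertical_scale = 50000 / 16300 ≈ 3.1

3.1x


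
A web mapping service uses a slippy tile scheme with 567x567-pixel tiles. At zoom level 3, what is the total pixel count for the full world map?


tiles per axis = 2^3 = 8
total tiles = 8^2 = 64
pixels per axis = 8 * 567 = 4536
total pixels = 4536^2 = 20575296

20575296 pixels


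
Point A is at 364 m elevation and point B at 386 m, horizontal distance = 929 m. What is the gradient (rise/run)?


gradient = (386 - 364) / 929 = 22 / 929 = 0.0237

0.0237


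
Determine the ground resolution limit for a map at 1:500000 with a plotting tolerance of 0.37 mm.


ground = 0.37 mm * 500000 / 1000 = 185.0 m

185.0 m


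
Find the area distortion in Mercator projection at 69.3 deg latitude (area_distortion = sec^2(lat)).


area_distortion = 1/cos^2(69.3) = 8.004

8.004


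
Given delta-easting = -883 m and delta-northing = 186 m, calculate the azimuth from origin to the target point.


az = atan2(-883, 186) = -78.1 deg
adjusted to 0-360: 281.9 degrees

281.9 degrees


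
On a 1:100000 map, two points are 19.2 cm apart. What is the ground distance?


ground = 19.2 cm * 100000 / 100 = 19200.0 m = 19.2 km

19.2 km


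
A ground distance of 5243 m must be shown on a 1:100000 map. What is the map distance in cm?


map_cm = 5243 * 100 / 100000 = 5.243 cm ≈ 5.24 cm

5.24 cm


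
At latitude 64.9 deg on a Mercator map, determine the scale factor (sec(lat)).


SF = 1 / cos(64.9) = 1 / 0.424199 = 2.357

2.357


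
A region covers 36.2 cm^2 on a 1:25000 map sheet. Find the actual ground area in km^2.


ground_area = 36.2 * (25000/100)^2 = 2262500.0 m^2 = 2.2625 km^2 ≈ 2.263 km^2

2.263 km^2


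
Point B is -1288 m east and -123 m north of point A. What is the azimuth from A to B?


az = atan2(-1288, -123) = -95.5 deg
adjusted to 0-360: 264.5 degrees

264.5 degrees


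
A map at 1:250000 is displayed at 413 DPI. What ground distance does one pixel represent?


pixel_cm = 2.54 / 413 ≈ 0.00615 cm
ground = pixel_cm * 250000 / 100 = 2.54 * 250000 / (413 * 100) = 635000 / 41300 ≈ 15.38 m

15.38 m


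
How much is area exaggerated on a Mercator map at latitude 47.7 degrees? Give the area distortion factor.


area_distortion = 1/cos^2(47.7) = 2.208

2.208


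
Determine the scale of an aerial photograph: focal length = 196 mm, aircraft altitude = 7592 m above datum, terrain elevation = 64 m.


scale = f / (H - h) = 196 mm / 7528 m = 196 / 7528000 = 1:38408

1:38408


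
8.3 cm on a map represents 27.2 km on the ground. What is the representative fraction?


ground = 27.2 km = 2720000 cm; RF denominator = ground / map = 2720000 / 8.3 ≈ 327711; RF = 1:327711

1:327711


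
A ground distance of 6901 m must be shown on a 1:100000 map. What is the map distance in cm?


map_cm = 6901 * 100 / 100000 = 6.901 cm ≈ 6.9 cm

6.9 cm


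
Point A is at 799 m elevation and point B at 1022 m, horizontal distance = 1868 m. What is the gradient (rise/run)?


gradient = (1022 - 799) / 1868 = 223 / 1868 = 0.1194

0.1194


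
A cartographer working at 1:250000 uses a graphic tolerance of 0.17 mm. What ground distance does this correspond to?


ground = 0.17 mm * 250000 / 1000 = 42.5 m

42.5 m


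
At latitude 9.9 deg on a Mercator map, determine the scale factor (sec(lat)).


SF = 1 / cos(9.9) = 1 / 0.985109 = 1.015

1.015


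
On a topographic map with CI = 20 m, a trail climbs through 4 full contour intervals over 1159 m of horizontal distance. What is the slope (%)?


elevation change = 4 * 20 = 80 m
slope = 80 / 1159 * 100 = 6.9%

6.9%


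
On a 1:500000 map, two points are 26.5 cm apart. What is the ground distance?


ground = 26.5 cm * 500000 / 100 = 132500.0 m = 132.5 km

132.5 km


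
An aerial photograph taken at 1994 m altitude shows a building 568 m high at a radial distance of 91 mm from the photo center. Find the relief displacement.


d = h * r / H = 568 * 91 / 1994 = 25.92 mm

25.92 mm


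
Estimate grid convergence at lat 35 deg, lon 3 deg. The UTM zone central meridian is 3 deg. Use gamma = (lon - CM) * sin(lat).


gamma = (3 - 3) * sin(35) = 0 * 0.573576 = 0.0 degrees

0.0 degrees


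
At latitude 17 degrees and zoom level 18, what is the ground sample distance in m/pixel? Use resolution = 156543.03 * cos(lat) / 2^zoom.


res = 156543.03 * cos(17) / 2^18 = 156543.03 * 0.95630476 / 262144 = 0.57 m/pixel

0.57 m/pixel


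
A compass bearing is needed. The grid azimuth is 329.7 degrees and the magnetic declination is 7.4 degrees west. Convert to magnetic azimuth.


magnetic azimuth = grid azimuth - declination (east +ve)
mag_az = 329.7 - -7.4 = 337.1 degrees

337.1 degrees


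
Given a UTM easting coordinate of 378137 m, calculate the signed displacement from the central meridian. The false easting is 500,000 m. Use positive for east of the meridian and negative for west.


displacement = 378137 - 500000 = -121863 m

-121863 m


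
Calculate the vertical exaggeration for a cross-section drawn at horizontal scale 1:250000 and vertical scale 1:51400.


VE = horizontal_scale / vertical_scale = 250000 / 51400 ≈ 4.9

4.9x


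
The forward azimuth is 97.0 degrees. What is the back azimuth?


back azimuth = (97.0 + 180) mod 360 = 277.0 degrees

277.0 degrees


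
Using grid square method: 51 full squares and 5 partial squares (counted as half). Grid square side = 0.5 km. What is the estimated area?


effective squares = 51 + 5 * 0.5 = 53.5
area = 53.5 * 0.25 = 13.375 km^2

13.375 km^2


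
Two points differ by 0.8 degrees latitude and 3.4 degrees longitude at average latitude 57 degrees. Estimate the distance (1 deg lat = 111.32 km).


dlat_km = 0.8 * 111.32 = 89.056
dlon_km = 3.4 * 111.32 * cos(57) ≈ 206.139
dist = sqrt(89.056^2 + 206.139^2) ≈ 224.6 km

224.6 km


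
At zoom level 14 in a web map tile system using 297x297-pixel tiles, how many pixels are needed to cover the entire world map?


tiles per axis = 2^14 = 16384
total tiles = 16384^2 = 268435456
pixels per axis = 16384 * 297 = 4866048
total pixels = 4866048^2 = 23678423138304

23678423138304 pixels


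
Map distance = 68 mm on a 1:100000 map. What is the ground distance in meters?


ground = 68 mm * 100000 / 1000 = 6800.0 m

6800.0 m


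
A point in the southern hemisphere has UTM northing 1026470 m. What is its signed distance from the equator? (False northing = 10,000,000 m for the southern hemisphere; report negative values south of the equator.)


For southern: actual = 1026470 - 10000000 = -8973530 m

-8973530 m


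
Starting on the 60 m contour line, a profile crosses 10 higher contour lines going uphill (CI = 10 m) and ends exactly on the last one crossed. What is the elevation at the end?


elevation = 60 + 10 * 10 = 160 m

160 m


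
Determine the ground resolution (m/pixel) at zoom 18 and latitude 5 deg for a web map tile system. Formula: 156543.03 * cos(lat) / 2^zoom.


res = 156543.03 * cos(5) / 2^18 = 156543.03 * 0.9961947 / 262144 = 0.59 m/pixel

0.59 m/pixel


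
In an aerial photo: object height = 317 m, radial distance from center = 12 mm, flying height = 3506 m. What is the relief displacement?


d = h * r / H = 317 * 12 / 3506 = 1.08 mm

1.08 mm


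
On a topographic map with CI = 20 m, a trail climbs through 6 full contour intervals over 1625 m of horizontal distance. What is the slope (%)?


elevation change = 6 * 20 = 120 m
slope = 120 / 1625 * 100 = 7.4%

7.4%


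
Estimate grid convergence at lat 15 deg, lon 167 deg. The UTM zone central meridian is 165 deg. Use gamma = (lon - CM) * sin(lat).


gamma = (167 - 165) * sin(15) = 2 * 0.258819 = 0.518 degrees

0.518 degrees


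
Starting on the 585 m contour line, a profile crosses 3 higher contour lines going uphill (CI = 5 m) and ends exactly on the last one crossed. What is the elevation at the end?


elevation = 585 + 3 * 5 = 600 m

600 m


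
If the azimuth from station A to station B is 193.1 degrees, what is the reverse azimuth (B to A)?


back azimuth = (193.1 + 180) mod 360 = 13.1 degrees

13.1 degrees


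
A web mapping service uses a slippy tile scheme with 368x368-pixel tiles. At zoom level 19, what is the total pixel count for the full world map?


tiles per axis = 2^19 = 524288
total tiles = 524288^2 = 274877906944
pixels per axis = 524288 * 368 = 192937984
total pixels = 192937984^2 = 37225065669984256

37225065669984256 pixels
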